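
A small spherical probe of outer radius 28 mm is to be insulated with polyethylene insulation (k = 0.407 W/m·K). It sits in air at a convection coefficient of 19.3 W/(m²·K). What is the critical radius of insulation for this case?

r_cr ≈ 42.2 mm

For a sphere r_cr = 2k/h = 2×0.407/19.3
r_cr = 42.2 mm; since the bare radius (28 mm) is below r_cr, adding a thin layer of insulation will *increase* heat loss.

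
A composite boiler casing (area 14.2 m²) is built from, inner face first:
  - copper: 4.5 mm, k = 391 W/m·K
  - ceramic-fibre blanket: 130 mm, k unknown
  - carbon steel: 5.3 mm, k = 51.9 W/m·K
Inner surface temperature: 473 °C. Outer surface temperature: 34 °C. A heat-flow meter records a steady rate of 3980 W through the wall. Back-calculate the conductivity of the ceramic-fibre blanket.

k ≈ 0.083 W/(m·K)

Treating each layer as a thermal resistance in series:
R_copper = L/(kA) = 0.0045/(391×14.2) = 8.105×10^-7 K/W
R_carbon steel = L/(kA) = 0.0053/(51.9×14.2) = 7.192×10^-6 K/W
Sum of known resistances R_other = 8.002×10^-6 K/W
Total R = ΔT/Q = 439/3980 = 0.1103 K/W
R_ceramic-fibre blanket = R_total − R_other = 0.1103 K/W
k = L/(R·A) = 0.13/(0.1103×14.2)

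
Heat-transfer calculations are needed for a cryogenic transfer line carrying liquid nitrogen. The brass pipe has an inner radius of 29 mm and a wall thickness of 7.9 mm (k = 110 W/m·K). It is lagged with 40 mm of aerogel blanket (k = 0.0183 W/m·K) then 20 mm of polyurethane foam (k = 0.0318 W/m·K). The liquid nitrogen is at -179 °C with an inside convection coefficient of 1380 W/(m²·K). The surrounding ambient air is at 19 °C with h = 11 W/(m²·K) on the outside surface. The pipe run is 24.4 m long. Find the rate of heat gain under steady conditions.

Cylindrical conduction, so R = ln(r₂/r₁)/(2πkL) per layer, in series:
R_inner film = 1/(h_i·2πr₁L) = 1/(1380×2π×0.029×24.4) = 1.63×10^-4 K/W
R_brass pipe wall = ln(36.9/29)/(2π×110×24.4) = 1.429×10^-5 K/W
R_aerogel blanket = ln(76.9/36.9)/(2π×0.0183×24.4) = 0.2617 K/W
R_polyurethane foam = ln(96.9/76.9)/(2π×0.0318×24.4) = 0.04742 K/W
R_outer film = 1/(h_o·2πr_oL) = 1/(11×2π×0.0969×24.4) = 0.006119 K/W
R_total = 0.3154 K/W
Q = ΔT/R_total = 198/0.3154

Q ≈ 628 W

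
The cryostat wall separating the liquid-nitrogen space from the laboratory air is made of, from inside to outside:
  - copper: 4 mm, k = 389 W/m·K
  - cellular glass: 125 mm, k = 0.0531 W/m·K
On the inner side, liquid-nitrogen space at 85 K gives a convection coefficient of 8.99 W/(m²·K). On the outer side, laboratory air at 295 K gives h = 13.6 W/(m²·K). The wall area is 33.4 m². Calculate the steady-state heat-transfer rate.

Treating each layer as a thermal resistance in series:
R_inner film = 1/(h_i·A) = 1/(8.99×33.4) = 0.00333 K/W
R_copper = L/(kA) = 0.004/(389×33.4) = 3.079×10^-7 K/W
R_cellular glass = L/(kA) = 0.125/(0.0531×33.4) = 0.07048 K/W
R_outer film = 1/(h_o·A) = 1/(13.6×33.4) = 0.002201 K/W
R_total = 0.07601 K/W
Q = ΔT / R_total = 210 / 0.07601

Q ≈ 2760 W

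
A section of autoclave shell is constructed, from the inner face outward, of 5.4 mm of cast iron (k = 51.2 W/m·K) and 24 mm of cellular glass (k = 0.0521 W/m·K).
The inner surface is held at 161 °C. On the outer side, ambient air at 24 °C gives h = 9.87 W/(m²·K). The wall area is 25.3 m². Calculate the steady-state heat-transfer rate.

Q ≈ 6170 W

Using the resistance-network approach (series):
R_cast iron = L/(kA) = 0.0054/(51.2×25.3) = 4.169×10^-6 K/W
R_cellular glass = L/(kA) = 0.024/(0.0521×25.3) = 0.01821 K/W
R_outer film = 1/(h_o·A) = 1/(9.87×25.3) = 0.004005 K/W
R_total = 0.02222 K/W
Q = ΔT / R_total = 137 / 0.02222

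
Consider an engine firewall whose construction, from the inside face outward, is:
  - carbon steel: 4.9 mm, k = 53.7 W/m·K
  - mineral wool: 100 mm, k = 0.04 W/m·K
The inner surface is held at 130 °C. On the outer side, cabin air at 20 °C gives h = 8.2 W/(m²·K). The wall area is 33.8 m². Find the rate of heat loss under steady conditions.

Q ≈ 1420 W

Series thermal resistances:
R_carbon steel = L/(kA) = 0.0049/(53.7×33.8) = 2.7×10^-6 K/W
R_mineral wool = L/(kA) = 0.1/(0.04×33.8) = 0.07396 K/W
R_outer film = 1/(h_o·A) = 1/(8.2×33.8) = 0.003608 K/W
R_total = 0.07758 K/W
Q = ΔT / R_total = 110 / 0.07758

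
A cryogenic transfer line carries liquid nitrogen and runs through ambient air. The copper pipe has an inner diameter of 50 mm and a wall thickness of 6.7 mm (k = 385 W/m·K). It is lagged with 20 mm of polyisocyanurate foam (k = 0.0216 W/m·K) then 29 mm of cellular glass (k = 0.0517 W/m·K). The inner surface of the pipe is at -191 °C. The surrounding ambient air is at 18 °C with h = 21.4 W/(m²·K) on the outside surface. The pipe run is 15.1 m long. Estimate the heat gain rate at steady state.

Treating each annulus and film as a series resistance:
R_copper pipe wall = ln(31.7/25)/(2π×385×15.1) = 6.5×10^-6 K/W
R_polyisocyanurate foam = ln(51.7/31.7)/(2π×0.0216×15.1) = 0.2387 K/W
R_cellular glass = ln(80.7/51.7)/(2π×0.0517×15.1) = 0.09078 K/W
R_outer film = 1/(h_o·2πr_oL) = 1/(21.4×2π×0.0807×15.1) = 0.006103 K/W
R_total = 0.3356 K/W
Q = ΔT/R_total = 209/0.3356

Q ≈ 623 W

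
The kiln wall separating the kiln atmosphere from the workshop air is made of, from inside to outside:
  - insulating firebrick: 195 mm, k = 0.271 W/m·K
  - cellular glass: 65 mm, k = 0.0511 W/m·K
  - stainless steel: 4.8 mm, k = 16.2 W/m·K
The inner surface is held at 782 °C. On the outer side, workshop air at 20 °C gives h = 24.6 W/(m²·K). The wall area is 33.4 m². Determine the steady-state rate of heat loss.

Series thermal resistances:
R_insulating firebrick = L/(kA) = 0.195/(0.271×33.4) = 0.02154 K/W
R_cellular glass = L/(kA) = 0.065/(0.0511×33.4) = 0.03808 K/W
R_stainless steel = L/(kA) = 0.0048/(16.2×33.4) = 8.871×10^-6 K/W
R_outer film = 1/(h_o·A) = 1/(24.6×33.4) = 0.001217 K/W
R_total = 0.06085 K/W
Q = ΔT / R_total = 762 / 0.06085

Q ≈ 12500 W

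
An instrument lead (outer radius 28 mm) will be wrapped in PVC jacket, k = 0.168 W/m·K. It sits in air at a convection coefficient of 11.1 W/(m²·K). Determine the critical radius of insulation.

r_cr ≈ 15.1 mm

For a cylinder r_cr = k/h = 0.168/11.1
r_cr = 15.1 mm; since the bare radius (28 mm) is above r_cr, any added insulation will reduce heat loss.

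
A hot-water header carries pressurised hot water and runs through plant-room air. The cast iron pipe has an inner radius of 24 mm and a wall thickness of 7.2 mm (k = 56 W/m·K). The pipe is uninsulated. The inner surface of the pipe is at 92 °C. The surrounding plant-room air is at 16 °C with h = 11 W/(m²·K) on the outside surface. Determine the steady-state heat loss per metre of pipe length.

Treating each annulus and film as a series resistance:
R_cast iron pipe wall = ln(31.2/24)/(2π×56×1) = 7.457×10^-4 K/W
R_outer film = 1/(h_o·2πr_oL) = 1/(11×2π×0.0312×1) = 0.4637 K/W
R_total = 0.4645 K/W
Q = ΔT/R_total = 76/0.4645

q′ ≈ 164 W/m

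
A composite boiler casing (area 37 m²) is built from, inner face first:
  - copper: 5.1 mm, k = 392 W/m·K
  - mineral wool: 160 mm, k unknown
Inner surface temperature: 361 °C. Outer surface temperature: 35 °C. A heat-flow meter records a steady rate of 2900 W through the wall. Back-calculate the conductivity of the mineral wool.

Using the resistance-network approach (series):
R_copper = L/(kA) = 0.0051/(392×37) = 3.516×10^-7 K/W
Sum of known resistances R_other = 3.516×10^-7 K/W
Total R = ΔT/Q = 326/2900 = 0.1124 K/W
R_mineral wool = R_total − R_other = 0.1124 K/W
k = L/(R·A) = 0.16/(0.1124×37)

k ≈ 0.0385 W/(m·K)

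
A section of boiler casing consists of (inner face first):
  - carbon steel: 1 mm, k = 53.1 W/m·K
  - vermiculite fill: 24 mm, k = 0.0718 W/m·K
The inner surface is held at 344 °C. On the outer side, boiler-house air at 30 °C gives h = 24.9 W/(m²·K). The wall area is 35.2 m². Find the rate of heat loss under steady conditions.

Using the resistance-network approach (series):
R_carbon steel = L/(kA) = 0.001/(53.1×35.2) = 5.35×10^-7 K/W
R_vermiculite fill = L/(kA) = 0.024/(0.0718×35.2) = 0.009496 K/W
R_outer film = 1/(h_o·A) = 1/(24.9×35.2) = 0.001141 K/W
R_total = 0.01064 K/W
Q = ΔT / R_total = 314 / 0.01064

Q ≈ 29500 W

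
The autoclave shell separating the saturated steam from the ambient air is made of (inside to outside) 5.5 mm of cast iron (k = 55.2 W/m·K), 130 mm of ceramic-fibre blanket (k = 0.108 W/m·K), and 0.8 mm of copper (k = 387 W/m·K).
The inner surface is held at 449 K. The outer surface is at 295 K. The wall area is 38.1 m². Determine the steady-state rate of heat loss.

Series thermal resistances:
R_cast iron = L/(kA) = 0.0055/(55.2×38.1) = 2.615×10^-6 K/W
R_ceramic-fibre blanket = L/(kA) = 0.13/(0.108×38.1) = 0.03159 K/W
R_copper = L/(kA) = 0.0008/(387×38.1) = 5.426×10^-8 K/W
R_total = 0.0316 K/W
Q = ΔT / R_total = 154 / 0.0316

Q ≈ 4870 W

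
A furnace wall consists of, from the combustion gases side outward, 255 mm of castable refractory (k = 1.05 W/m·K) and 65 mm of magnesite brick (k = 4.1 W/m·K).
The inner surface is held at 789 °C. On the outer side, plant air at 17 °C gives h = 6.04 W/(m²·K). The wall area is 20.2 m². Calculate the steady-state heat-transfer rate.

Q ≈ 36800 W

Thermal resistances in series:
R_castable refractory = L/(kA) = 0.255/(1.05×20.2) = 0.01202 K/W
R_magnesite brick = L/(kA) = 0.065/(4.1×20.2) = 7.848×10^-4 K/W
R_outer film = 1/(h_o·A) = 1/(6.04×20.2) = 0.008196 K/W
R_total = 0.021 K/W
Q = ΔT / R_total = 772 / 0.021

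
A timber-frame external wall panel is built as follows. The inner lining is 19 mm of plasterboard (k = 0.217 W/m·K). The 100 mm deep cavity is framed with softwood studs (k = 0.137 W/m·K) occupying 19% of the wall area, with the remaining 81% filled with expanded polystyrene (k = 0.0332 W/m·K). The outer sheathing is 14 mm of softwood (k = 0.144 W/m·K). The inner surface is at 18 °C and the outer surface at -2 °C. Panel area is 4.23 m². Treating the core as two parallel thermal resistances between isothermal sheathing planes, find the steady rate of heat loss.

Sheathing layers in series; stud and cavity paths in parallel between them.
R_inner = 0.019/(0.217×4.23) = 0.0207 K/W
R_stud  = 0.1/(0.137×0.19×4.23) = 0.9082 K/W
R_cav   = 0.1/(0.0332×0.81×4.23) = 0.8791 K/W
1/R_core = 1/R_stud + 1/R_cav → R_core = 0.4467 K/W
R_outer = 0.014/(0.144×4.23) = 0.02298 K/W
R_total = 0.4904 K/W
Q = ΔT/R_total = 20/0.4904

Q ≈ 40.8 W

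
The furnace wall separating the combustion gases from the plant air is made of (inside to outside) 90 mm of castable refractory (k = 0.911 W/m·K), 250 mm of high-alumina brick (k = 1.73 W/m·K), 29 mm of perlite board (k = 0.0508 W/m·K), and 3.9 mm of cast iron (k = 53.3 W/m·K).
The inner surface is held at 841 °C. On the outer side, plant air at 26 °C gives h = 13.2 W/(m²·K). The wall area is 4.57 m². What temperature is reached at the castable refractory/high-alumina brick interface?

T ≈ 751 °C

Model the wall as resistances in series:
R_castable refractory = L/(kA) = 0.09/(0.911×4.57) = 0.02162 K/W
R_high-alumina brick = L/(kA) = 0.25/(1.73×4.57) = 0.03162 K/W
R_perlite board = L/(kA) = 0.029/(0.0508×4.57) = 0.1249 K/W
R_cast iron = L/(kA) = 0.0039/(53.3×4.57) = 1.601×10^-5 K/W
R_outer film = 1/(h_o·A) = 1/(13.2×4.57) = 0.01658 K/W
R_total = 0.1947 K/W;  Q = ΔT/R_total = 815/0.1947 = 4185 W
T_interface = T_inner − Q·ΣR(inner→interface) = 841 − 4180×0.02162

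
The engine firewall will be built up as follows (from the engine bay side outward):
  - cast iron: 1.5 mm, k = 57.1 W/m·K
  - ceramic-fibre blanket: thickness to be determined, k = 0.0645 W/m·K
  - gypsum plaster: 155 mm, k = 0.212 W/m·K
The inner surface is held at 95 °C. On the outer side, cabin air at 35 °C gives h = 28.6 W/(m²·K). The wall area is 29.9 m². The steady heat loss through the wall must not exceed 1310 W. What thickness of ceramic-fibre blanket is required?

L ≈ 38.9 mm

Thermal resistances in series:
R_cast iron = L/(kA) = 0.0015/(57.1×29.9) = 8.786×10^-7 K/W
R_gypsum plaster = L/(kA) = 0.155/(0.212×29.9) = 0.02445 K/W
R_outer film = 1/(h_o·A) = 1/(28.6×29.9) = 0.001169 K/W
Sum of the known resistances R_other = 0.02562 K/W
Required total resistance R_tot = ΔT/Q_allow = 60/1310 = 0.0458 K/W
R_ceramic-fibre blanket = R_tot − R_other = 0.02018 K/W
L = R·k·A = 0.02018×0.0645×29.9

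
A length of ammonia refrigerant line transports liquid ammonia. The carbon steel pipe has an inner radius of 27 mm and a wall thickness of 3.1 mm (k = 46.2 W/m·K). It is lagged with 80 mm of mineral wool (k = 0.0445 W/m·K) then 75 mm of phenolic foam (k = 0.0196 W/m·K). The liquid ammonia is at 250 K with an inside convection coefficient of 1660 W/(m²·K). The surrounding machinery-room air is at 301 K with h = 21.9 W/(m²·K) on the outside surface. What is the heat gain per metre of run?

q′ ≈ 5.73 W/m

Per-layer cylindrical resistances, series-summed:
R_inner film = 1/(h_i·2πr₁L) = 1/(1660×2π×0.027×1) = 0.003551 K/W
R_carbon steel pipe wall = ln(30.1/27)/(2π×46.2×1) = 3.744×10^-4 K/W
R_mineral wool = ln(110.1/30.1)/(2π×0.0445×1) = 4.638 K/W
R_phenolic foam = ln(185.1/110.1)/(2π×0.0196×1) = 4.218 K/W
R_outer film = 1/(h_o·2πr_oL) = 1/(21.9×2π×0.1851×1) = 0.03926 K/W
R_total = 8.9 K/W
Q = ΔT/R_total = 51/8.9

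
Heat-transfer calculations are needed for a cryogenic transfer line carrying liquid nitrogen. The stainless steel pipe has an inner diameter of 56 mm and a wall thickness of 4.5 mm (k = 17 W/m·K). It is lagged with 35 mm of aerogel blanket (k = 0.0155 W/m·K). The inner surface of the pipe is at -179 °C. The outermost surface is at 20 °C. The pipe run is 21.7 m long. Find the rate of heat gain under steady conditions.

Q ≈ 575 W

Radial resistances (cylindrical: R_cond = ln(r_o/r_i)/(2πkL), R_conv = 1/(h·2πrL)):
R_stainless steel pipe wall = ln(32.5/28)/(2π×17×21.7) = 6.43×10^-5 K/W
R_aerogel blanket = ln(67.5/32.5)/(2π×0.0155×21.7) = 0.3458 K/W
R_total = 0.3459 K/W
Q = ΔT/R_total = 199/0.3459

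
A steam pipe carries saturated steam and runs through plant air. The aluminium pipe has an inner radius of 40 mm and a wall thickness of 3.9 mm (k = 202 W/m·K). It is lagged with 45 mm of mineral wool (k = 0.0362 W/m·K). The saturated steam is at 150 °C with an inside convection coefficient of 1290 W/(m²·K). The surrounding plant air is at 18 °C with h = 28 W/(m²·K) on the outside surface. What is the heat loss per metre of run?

For a radial system each layer contributes R = ln(r_out/r_in)/(2πkL); films add R = 1/(hA).
R_inner film = 1/(h_i·2πr₁L) = 1/(1290×2π×0.04×1) = 0.003084 K/W
R_aluminium pipe wall = ln(43.9/40)/(2π×202×1) = 7.33×10^-5 K/W
R_mineral wool = ln(88.9/43.9)/(2π×0.0362×1) = 3.102 K/W
R_outer film = 1/(h_o·2πr_oL) = 1/(28×2π×0.0889×1) = 0.06394 K/W
R_total = 3.169 K/W
Q = ΔT/R_total = 132/3.169

q′ ≈ 41.6 W/m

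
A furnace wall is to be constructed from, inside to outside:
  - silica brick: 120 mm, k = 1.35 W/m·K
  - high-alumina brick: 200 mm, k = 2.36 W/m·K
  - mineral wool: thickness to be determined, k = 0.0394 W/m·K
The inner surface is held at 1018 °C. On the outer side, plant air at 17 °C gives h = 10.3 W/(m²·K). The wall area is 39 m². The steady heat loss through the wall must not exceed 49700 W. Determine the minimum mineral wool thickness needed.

L ≈ 20.3 mm

Model the wall as resistances in series:
R_silica brick = L/(kA) = 0.12/(1.35×39) = 0.002279 K/W
R_high-alumina brick = L/(kA) = 0.2/(2.36×39) = 0.002173 K/W
R_outer film = 1/(h_o·A) = 1/(10.3×39) = 0.002489 K/W
Sum of the known resistances R_other = 0.006942 K/W
Required total resistance R_tot = ΔT/Q_allow = 1001/49700 = 0.02014 K/W
R_mineral wool = R_tot − R_other = 0.0132 K/W
L = R·k·A = 0.0132×0.0394×39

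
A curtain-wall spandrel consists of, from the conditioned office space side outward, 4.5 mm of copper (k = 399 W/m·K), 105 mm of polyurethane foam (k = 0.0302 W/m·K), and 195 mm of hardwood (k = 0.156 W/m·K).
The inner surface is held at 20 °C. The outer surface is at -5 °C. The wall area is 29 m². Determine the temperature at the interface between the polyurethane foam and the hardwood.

Series thermal resistances:
R_copper = L/(kA) = 0.0045/(399×29) = 3.889×10^-7 K/W
R_polyurethane foam = L/(kA) = 0.105/(0.0302×29) = 0.1199 K/W
R_hardwood = L/(kA) = 0.195/(0.156×29) = 0.0431 K/W
R_total = 0.163 K/W;  Q = ΔT/R_total = 25/0.163 = 153.4 W
T_interface = T_inner − Q·ΣR(inner→interface) = 20 − 153×0.1199

T ≈ 1.61 °C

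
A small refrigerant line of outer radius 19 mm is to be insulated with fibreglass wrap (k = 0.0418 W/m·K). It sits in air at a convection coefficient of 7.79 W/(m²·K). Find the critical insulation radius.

For a cylinder r_cr = k/h = 0.0418/7.79
r_cr = 5.37 mm; since the bare radius (19 mm) is above r_cr, any added insulation will reduce heat loss.

r_cr ≈ 5.37 mm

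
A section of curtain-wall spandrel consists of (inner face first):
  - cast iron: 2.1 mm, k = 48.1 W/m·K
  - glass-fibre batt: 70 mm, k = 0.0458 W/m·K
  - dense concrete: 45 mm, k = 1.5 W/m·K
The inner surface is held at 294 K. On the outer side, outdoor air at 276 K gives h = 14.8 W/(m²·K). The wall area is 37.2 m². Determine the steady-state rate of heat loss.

Series thermal resistances:
R_cast iron = L/(kA) = 0.0021/(48.1×37.2) = 1.174×10^-6 K/W
R_glass-fibre batt = L/(kA) = 0.07/(0.0458×37.2) = 0.04109 K/W
R_dense concrete = L/(kA) = 0.045/(1.5×37.2) = 8.065×10^-4 K/W
R_outer film = 1/(h_o·A) = 1/(14.8×37.2) = 0.001816 K/W
R_total = 0.04371 K/W
Q = ΔT / R_total = 18 / 0.04371

Q ≈ 412 W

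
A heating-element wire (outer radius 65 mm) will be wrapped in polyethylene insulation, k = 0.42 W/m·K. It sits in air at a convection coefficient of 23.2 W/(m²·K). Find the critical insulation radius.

r_cr ≈ 18.1 mm

For a cylinder r_cr = k/h = 0.42/23.2
r_cr = 18.1 mm; since the bare radius (65 mm) is above r_cr, any added insulation will reduce heat loss.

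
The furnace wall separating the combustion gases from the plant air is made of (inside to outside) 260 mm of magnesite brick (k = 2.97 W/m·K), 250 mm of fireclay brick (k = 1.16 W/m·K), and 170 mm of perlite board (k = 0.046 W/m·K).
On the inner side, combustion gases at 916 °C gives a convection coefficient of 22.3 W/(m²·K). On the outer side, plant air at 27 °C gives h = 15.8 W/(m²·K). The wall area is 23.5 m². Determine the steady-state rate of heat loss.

Q ≈ 5090 W

Using the resistance-network approach (series):
R_inner film = 1/(h_i·A) = 1/(22.3×23.5) = 0.001908 K/W
R_magnesite brick = L/(kA) = 0.26/(2.97×23.5) = 0.003725 K/W
R_fireclay brick = L/(kA) = 0.25/(1.16×23.5) = 0.009171 K/W
R_perlite board = L/(kA) = 0.17/(0.046×23.5) = 0.1573 K/W
R_outer film = 1/(h_o·A) = 1/(15.8×23.5) = 0.002693 K/W
R_total = 0.1748 K/W
Q = ΔT / R_total = 889 / 0.1748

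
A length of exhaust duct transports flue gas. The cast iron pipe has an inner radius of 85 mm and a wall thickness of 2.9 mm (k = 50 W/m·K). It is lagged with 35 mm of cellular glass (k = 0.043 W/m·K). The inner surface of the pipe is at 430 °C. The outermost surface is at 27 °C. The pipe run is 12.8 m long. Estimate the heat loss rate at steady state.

Q ≈ 4160 W

For a radial system each layer contributes R = ln(r_out/r_in)/(2πkL); films add R = 1/(hA).
R_cast iron pipe wall = ln(87.9/85)/(2π×50×12.8) = 8.343×10^-6 K/W
R_cellular glass = ln(122.9/87.9)/(2π×0.043×12.8) = 0.09692 K/W
R_total = 0.09693 K/W
Q = ΔT/R_total = 403/0.09693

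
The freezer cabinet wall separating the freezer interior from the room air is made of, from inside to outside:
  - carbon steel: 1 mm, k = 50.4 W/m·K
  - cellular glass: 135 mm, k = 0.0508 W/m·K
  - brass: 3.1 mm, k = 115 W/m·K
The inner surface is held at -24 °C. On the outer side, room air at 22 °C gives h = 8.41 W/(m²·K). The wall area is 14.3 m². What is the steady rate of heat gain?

Model the wall as resistances in series:
R_carbon steel = L/(kA) = 0.001/(50.4×14.3) = 1.388×10^-6 K/W
R_cellular glass = L/(kA) = 0.135/(0.0508×14.3) = 0.1858 K/W
R_brass = L/(kA) = 0.0031/(115×14.3) = 1.885×10^-6 K/W
R_outer film = 1/(h_o·A) = 1/(8.41×14.3) = 0.008315 K/W
R_total = 0.1942 K/W
Q = ΔT / R_total = 46 / 0.1942

Q ≈ 237 W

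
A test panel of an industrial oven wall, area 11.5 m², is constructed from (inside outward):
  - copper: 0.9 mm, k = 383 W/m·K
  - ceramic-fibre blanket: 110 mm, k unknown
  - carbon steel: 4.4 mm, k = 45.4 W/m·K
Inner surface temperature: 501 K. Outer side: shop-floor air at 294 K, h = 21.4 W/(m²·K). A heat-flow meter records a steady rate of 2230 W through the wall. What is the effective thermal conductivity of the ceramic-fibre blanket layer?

k ≈ 0.108 W/(m·K)

Treating each layer as a thermal resistance in series:
R_copper = L/(kA) = 0.0009/(383×11.5) = 2.043×10^-7 K/W
R_carbon steel = L/(kA) = 0.0044/(45.4×11.5) = 8.428×10^-6 K/W
R_outer film = 1/(h_o·A) = 1/(21.4×11.5) = 0.004063 K/W
Sum of known resistances R_other = 0.004072 K/W
Total R = ΔT/Q = 207/2230 = 0.09283 K/W
R_ceramic-fibre blanket = R_total − R_other = 0.08875 K/W
k = L/(R·A) = 0.11/(0.08875×11.5)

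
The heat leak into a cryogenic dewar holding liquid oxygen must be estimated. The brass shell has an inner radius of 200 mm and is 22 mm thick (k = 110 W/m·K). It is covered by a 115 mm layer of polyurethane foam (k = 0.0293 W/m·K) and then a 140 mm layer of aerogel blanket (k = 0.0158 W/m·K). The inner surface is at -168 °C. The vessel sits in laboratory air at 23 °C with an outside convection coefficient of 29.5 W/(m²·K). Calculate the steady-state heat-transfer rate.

Q ≈ 22.3 W

Each spherical layer contributes R = (1/r_i − 1/r_o)/(4πk):
R_brass shell = (1/0.2 − 1/0.222)/(4π×110) = 3.585×10^-4 K/W
R_polyurethane foam = (1/0.222 − 1/0.337)/(4π×0.0293) = 4.175 K/W
R_aerogel blanket = (1/0.337 − 1/0.477)/(4π×0.0158) = 4.386 K/W
R_outer film = 1/(h·4πr_o²) = 1/(29.5×4π×0.477²) = 0.01186 K/W
R_total = 8.573 K/W
Q = ΔT/R_total = 191/8.573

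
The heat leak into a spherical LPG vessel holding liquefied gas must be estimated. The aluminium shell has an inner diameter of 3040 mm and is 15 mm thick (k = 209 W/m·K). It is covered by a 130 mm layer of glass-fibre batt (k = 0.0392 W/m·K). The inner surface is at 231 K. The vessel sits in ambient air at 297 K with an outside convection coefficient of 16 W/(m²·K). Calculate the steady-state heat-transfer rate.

Q ≈ 628 W

Each spherical layer contributes R = (1/r_i − 1/r_o)/(4πk):
R_aluminium shell = (1/1.52 − 1/1.535)/(4π×209) = 2.448×10^-6 K/W
R_glass-fibre batt = (1/1.535 − 1/1.665)/(4π×0.0392) = 0.1033 K/W
R_outer film = 1/(h·4πr_o²) = 1/(16×4π×1.665²) = 0.001794 K/W
R_total = 0.1051 K/W
Q = ΔT/R_total = 66/0.1051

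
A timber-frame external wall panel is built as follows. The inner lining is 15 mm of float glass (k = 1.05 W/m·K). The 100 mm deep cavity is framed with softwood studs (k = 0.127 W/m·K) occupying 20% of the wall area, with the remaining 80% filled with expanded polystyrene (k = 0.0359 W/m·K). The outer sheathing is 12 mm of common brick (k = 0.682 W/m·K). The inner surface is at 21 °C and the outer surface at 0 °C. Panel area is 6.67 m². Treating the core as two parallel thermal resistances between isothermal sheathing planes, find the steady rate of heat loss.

Sheathing layers in series; stud and cavity paths in parallel between them.
R_inner = 0.015/(1.05×6.67) = 0.002142 K/W
R_stud  = 0.1/(0.127×0.2×6.67) = 0.5903 K/W
R_cav   = 0.1/(0.0359×0.8×6.67) = 0.522 K/W
1/R_core = 1/R_stud + 1/R_cav → R_core = 0.277 K/W
R_outer = 0.012/(0.682×6.67) = 0.002638 K/W
R_total = 0.2818 K/W
Q = ΔT/R_total = 21/0.2818

Q ≈ 74.5 W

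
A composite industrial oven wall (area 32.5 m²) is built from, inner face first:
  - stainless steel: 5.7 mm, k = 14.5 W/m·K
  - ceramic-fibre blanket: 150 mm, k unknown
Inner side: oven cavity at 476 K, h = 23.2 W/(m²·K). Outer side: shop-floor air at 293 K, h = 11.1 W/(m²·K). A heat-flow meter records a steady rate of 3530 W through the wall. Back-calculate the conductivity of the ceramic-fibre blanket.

Using the resistance-network approach (series):
R_inner film = 1/(h_i·A) = 1/(23.2×32.5) = 0.001326 K/W
R_stainless steel = L/(kA) = 0.0057/(14.5×32.5) = 1.21×10^-5 K/W
R_outer film = 1/(h_o·A) = 1/(11.1×32.5) = 0.002772 K/W
Sum of known resistances R_other = 0.00411 K/W
Total R = ΔT/Q = 183/3530 = 0.05184 K/W
R_ceramic-fibre blanket = R_total − R_other = 0.04773 K/W
k = L/(R·A) = 0.15/(0.04773×32.5)

k ≈ 0.0967 W/(m·K)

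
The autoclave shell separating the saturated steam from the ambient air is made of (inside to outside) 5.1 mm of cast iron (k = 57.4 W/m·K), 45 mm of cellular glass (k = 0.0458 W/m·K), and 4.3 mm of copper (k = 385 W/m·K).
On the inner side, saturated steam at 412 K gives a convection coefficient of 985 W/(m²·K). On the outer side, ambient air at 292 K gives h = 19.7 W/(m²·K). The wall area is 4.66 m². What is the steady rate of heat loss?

Q ≈ 541 W

Using the resistance-network approach (series):
R_inner film = 1/(h_i·A) = 1/(985×4.66) = 2.179×10^-4 K/W
R_cast iron = L/(kA) = 0.0051/(57.4×4.66) = 1.907×10^-5 K/W
R_cellular glass = L/(kA) = 0.045/(0.0458×4.66) = 0.2108 K/W
R_copper = L/(kA) = 0.0043/(385×4.66) = 2.397×10^-6 K/W
R_outer film = 1/(h_o·A) = 1/(19.7×4.66) = 0.01089 K/W
R_total = 0.222 K/W
Q = ΔT / R_total = 120 / 0.222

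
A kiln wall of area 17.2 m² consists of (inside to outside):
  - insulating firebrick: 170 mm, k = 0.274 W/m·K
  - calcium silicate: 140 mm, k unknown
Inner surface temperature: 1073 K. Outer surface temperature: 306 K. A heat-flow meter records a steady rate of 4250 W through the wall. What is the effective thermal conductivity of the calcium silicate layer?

k ≈ 0.0564 W/(m·K)

Model the wall as resistances in series:
R_insulating firebrick = L/(kA) = 0.17/(0.274×17.2) = 0.03607 K/W
Sum of known resistances R_other = 0.03607 K/W
Total R = ΔT/Q = 767/4250 = 0.1805 K/W
R_calcium silicate = R_total − R_other = 0.1444 K/W
k = L/(R·A) = 0.14/(0.1444×17.2)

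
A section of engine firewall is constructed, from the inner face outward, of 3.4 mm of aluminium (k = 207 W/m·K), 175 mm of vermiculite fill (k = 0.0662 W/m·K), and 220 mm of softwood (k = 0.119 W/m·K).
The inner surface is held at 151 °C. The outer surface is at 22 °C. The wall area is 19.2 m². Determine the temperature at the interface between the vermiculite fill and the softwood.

T ≈ 75.1 °C

Treating each layer as a thermal resistance in series:
R_aluminium = L/(kA) = 0.0034/(207×19.2) = 8.555×10^-7 K/W
R_vermiculite fill = L/(kA) = 0.175/(0.0662×19.2) = 0.1377 K/W
R_softwood = L/(kA) = 0.22/(0.119×19.2) = 0.09629 K/W
R_total = 0.234 K/W;  Q = ΔT/R_total = 129/0.234 = 551.3 W
T_interface = T_inner − Q·ΣR(inner→interface) = 151 − 551×0.1377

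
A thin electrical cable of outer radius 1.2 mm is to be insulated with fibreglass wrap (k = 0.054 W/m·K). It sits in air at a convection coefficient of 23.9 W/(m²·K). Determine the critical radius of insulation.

For a cylinder r_cr = k/h = 0.054/23.9
r_cr = 2.26 mm; since the bare radius (1.2 mm) is below r_cr, adding a thin layer of insulation will *increase* heat loss.

r_cr ≈ 2.26 mm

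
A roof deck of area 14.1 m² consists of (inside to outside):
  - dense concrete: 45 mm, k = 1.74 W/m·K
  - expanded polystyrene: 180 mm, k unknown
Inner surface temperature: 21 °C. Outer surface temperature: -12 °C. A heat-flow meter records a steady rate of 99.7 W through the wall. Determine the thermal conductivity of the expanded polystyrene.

Model the wall as resistances in series:
R_dense concrete = L/(kA) = 0.045/(1.74×14.1) = 0.001834 K/W
Sum of known resistances R_other = 0.001834 K/W
Total R = ΔT/Q = 33/99.7 = 0.331 K/W
R_expanded polystyrene = R_total − R_other = 0.3292 K/W
k = L/(R·A) = 0.18/(0.3292×14.1)

k ≈ 0.0388 W/(m·K)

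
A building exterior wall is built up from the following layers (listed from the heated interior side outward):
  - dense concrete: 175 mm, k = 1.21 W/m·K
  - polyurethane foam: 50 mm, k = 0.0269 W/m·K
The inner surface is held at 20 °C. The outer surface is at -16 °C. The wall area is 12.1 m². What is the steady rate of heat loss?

Treating each layer as a thermal resistance in series:
R_dense concrete = L/(kA) = 0.175/(1.21×12.1) = 0.01195 K/W
R_polyurethane foam = L/(kA) = 0.05/(0.0269×12.1) = 0.1536 K/W
R_total = 0.1656 K/W
Q = ΔT / R_total = 36 / 0.1656

Q ≈ 217 W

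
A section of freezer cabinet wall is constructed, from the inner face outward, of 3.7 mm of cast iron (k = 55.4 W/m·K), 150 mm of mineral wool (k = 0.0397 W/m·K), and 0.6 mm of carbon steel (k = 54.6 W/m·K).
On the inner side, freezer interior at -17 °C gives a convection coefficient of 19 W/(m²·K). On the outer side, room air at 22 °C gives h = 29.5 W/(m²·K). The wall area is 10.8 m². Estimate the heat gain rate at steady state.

Thermal resistances in series:
R_inner film = 1/(h_i·A) = 1/(19×10.8) = 0.004873 K/W
R_cast iron = L/(kA) = 0.0037/(55.4×10.8) = 6.184×10^-6 K/W
R_mineral wool = L/(kA) = 0.15/(0.0397×10.8) = 0.3498 K/W
R_carbon steel = L/(kA) = 0.0006/(54.6×10.8) = 1.018×10^-6 K/W
R_outer film = 1/(h_o·A) = 1/(29.5×10.8) = 0.003139 K/W
R_total = 0.3579 K/W
Q = ΔT / R_total = 39 / 0.3579

Q ≈ 109 W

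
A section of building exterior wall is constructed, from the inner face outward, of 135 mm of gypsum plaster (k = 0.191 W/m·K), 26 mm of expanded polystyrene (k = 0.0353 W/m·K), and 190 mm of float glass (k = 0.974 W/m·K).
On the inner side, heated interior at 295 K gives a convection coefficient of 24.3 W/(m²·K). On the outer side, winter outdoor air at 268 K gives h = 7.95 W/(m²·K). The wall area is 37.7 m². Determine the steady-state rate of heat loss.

Series thermal resistances:
R_inner film = 1/(h_i·A) = 1/(24.3×37.7) = 0.001092 K/W
R_gypsum plaster = L/(kA) = 0.135/(0.191×37.7) = 0.01875 K/W
R_expanded polystyrene = L/(kA) = 0.026/(0.0353×37.7) = 0.01954 K/W
R_float glass = L/(kA) = 0.19/(0.974×37.7) = 0.005174 K/W
R_outer film = 1/(h_o·A) = 1/(7.95×37.7) = 0.003337 K/W
R_total = 0.04789 K/W
Q = ΔT / R_total = 27 / 0.04789

Q ≈ 564 W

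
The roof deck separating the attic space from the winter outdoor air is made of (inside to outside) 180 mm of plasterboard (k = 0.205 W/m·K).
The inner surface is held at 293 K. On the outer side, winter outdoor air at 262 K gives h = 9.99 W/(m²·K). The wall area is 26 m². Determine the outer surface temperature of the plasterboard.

T ≈ 265 K

Model the wall as resistances in series:
R_plasterboard = L/(kA) = 0.18/(0.205×26) = 0.03377 K/W
R_outer film = 1/(h_o·A) = 1/(9.99×26) = 0.00385 K/W
R_total = 0.03762 K/W;  Q = ΔT/R_total = 31/0.03762 = 824 W
T_interface = T_inner − Q·ΣR(inner→interface) = 293 − 824×0.03377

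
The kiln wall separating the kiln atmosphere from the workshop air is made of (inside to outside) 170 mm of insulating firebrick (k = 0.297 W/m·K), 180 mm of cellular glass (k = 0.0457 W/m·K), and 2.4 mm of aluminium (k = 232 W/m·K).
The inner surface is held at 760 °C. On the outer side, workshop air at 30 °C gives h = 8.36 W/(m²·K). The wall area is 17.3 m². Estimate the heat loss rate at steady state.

Model the wall as resistances in series:
R_insulating firebrick = L/(kA) = 0.17/(0.297×17.3) = 0.03309 K/W
R_cellular glass = L/(kA) = 0.18/(0.0457×17.3) = 0.2277 K/W
R_aluminium = L/(kA) = 0.0024/(232×17.3) = 5.98×10^-7 K/W
R_outer film = 1/(h_o·A) = 1/(8.36×17.3) = 0.006914 K/W
R_total = 0.2677 K/W
Q = ΔT / R_total = 730 / 0.2677

Q ≈ 2730 W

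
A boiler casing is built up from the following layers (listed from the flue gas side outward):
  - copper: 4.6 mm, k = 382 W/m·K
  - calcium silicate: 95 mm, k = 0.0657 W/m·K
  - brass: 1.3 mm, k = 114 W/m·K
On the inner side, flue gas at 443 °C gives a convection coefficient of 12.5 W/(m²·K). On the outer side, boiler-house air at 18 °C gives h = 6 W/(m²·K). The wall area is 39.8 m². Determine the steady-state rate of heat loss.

Treating each layer as a thermal resistance in series:
R_inner film = 1/(h_i·A) = 1/(12.5×39.8) = 0.00201 K/W
R_copper = L/(kA) = 0.0046/(382×39.8) = 3.026×10^-7 K/W
R_calcium silicate = L/(kA) = 0.095/(0.0657×39.8) = 0.03633 K/W
R_brass = L/(kA) = 0.0013/(114×39.8) = 2.865×10^-7 K/W
R_outer film = 1/(h_o·A) = 1/(6×39.8) = 0.004188 K/W
R_total = 0.04253 K/W
Q = ΔT / R_total = 425 / 0.04253

Q ≈ 9990 W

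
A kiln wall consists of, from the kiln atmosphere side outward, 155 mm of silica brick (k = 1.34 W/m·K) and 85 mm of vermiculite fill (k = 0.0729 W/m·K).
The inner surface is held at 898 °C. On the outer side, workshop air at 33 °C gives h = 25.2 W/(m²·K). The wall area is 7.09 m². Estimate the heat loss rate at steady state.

Model the wall as resistances in series:
R_silica brick = L/(kA) = 0.155/(1.34×7.09) = 0.01631 K/W
R_vermiculite fill = L/(kA) = 0.085/(0.0729×7.09) = 0.1645 K/W
R_outer film = 1/(h_o·A) = 1/(25.2×7.09) = 0.005597 K/W
R_total = 0.1864 K/W
Q = ΔT / R_total = 865 / 0.1864

Q ≈ 4640 W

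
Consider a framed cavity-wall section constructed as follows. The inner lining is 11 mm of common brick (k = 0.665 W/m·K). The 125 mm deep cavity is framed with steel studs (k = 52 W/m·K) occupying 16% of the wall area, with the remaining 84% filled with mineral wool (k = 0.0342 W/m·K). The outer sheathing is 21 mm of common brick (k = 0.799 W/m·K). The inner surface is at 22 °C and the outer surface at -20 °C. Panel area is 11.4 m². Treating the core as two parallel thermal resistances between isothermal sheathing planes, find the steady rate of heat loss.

Sheathing layers in series; stud and cavity paths in parallel between them.
R_inner = 0.011/(0.665×11.4) = 0.001451 K/W
R_stud  = 0.125/(52×0.16×11.4) = 0.001318 K/W
R_cav   = 0.125/(0.0342×0.84×11.4) = 0.3817 K/W
1/R_core = 1/R_stud + 1/R_cav → R_core = 0.001313 K/W
R_outer = 0.021/(0.799×11.4) = 0.002306 K/W
R_total = 0.00507 K/W
Q = ΔT/R_total = 42/0.00507

Q ≈ 8280 W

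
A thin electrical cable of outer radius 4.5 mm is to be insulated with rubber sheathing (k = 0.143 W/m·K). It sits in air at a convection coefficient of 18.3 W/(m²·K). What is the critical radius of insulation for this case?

For a cylinder r_cr = k/h = 0.143/18.3
r_cr = 7.81 mm; since the bare radius (4.5 mm) is below r_cr, adding a thin layer of insulation will *increase* heat loss.

r_cr ≈ 7.81 mm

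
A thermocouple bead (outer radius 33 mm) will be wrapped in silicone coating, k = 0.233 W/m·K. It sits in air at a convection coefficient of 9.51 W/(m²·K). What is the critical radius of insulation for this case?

For a sphere r_cr = 2k/h = 2×0.233/9.51
r_cr = 49 mm; since the bare radius (33 mm) is below r_cr, adding a thin layer of insulation will *increase* heat loss.

r_cr ≈ 49 mm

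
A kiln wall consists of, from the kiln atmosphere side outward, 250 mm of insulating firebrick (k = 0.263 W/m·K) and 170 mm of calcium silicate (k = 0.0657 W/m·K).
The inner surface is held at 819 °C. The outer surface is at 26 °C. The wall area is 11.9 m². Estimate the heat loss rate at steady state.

Q ≈ 2670 W

Using the resistance-network approach (series):
R_insulating firebrick = L/(kA) = 0.25/(0.263×11.9) = 0.07988 K/W
R_calcium silicate = L/(kA) = 0.17/(0.0657×11.9) = 0.2174 K/W
R_total = 0.2973 K/W
Q = ΔT / R_total = 793 / 0.2973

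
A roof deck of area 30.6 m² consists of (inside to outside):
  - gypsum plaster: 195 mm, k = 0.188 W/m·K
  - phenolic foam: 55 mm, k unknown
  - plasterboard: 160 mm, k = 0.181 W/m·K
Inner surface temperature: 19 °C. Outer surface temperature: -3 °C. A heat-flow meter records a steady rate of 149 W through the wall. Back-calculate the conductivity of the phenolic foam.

k ≈ 0.0212 W/(m·K)

Thermal resistances in series:
R_gypsum plaster = L/(kA) = 0.195/(0.188×30.6) = 0.0339 K/W
R_plasterboard = L/(kA) = 0.16/(0.181×30.6) = 0.02889 K/W
Sum of known resistances R_other = 0.06278 K/W
Total R = ΔT/Q = 22/149 = 0.1477 K/W
R_phenolic foam = R_total − R_other = 0.08487 K/W
k = L/(R·A) = 0.055/(0.08487×30.6)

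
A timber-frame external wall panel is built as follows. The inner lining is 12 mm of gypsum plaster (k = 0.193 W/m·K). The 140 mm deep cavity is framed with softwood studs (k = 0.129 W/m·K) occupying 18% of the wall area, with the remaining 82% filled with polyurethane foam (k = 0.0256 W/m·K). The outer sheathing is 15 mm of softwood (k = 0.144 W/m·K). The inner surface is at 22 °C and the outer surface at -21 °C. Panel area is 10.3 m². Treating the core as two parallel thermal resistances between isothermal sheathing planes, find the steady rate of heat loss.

Sheathing layers in series; stud and cavity paths in parallel between them.
R_inner = 0.012/(0.193×10.3) = 0.006037 K/W
R_stud  = 0.14/(0.129×0.18×10.3) = 0.5854 K/W
R_cav   = 0.14/(0.0256×0.82×10.3) = 0.6475 K/W
1/R_core = 1/R_stud + 1/R_cav → R_core = 0.3074 K/W
R_outer = 0.015/(0.144×10.3) = 0.01011 K/W
R_total = 0.3236 K/W
Q = ΔT/R_total = 43/0.3236

Q ≈ 133 W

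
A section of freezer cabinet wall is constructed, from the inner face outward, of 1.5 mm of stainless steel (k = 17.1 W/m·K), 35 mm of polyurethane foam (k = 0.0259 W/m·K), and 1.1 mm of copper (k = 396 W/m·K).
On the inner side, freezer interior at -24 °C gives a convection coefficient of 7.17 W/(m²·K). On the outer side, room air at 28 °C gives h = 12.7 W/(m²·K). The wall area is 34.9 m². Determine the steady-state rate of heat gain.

Q ≈ 1160 W

Treating each layer as a thermal resistance in series:
R_inner film = 1/(h_i·A) = 1/(7.17×34.9) = 0.003996 K/W
R_stainless steel = L/(kA) = 0.0015/(17.1×34.9) = 2.513×10^-6 K/W
R_polyurethane foam = L/(kA) = 0.035/(0.0259×34.9) = 0.03872 K/W
R_copper = L/(kA) = 0.0011/(396×34.9) = 7.959×10^-8 K/W
R_outer film = 1/(h_o·A) = 1/(12.7×34.9) = 0.002256 K/W
R_total = 0.04498 K/W
Q = ΔT / R_total = 52 / 0.04498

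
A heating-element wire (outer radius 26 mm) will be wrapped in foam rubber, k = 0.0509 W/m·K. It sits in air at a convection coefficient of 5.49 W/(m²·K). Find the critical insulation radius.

For a cylinder r_cr = k/h = 0.0509/5.49
r_cr = 9.27 mm; since the bare radius (26 mm) is above r_cr, any added insulation will reduce heat loss.

r_cr ≈ 9.27 mm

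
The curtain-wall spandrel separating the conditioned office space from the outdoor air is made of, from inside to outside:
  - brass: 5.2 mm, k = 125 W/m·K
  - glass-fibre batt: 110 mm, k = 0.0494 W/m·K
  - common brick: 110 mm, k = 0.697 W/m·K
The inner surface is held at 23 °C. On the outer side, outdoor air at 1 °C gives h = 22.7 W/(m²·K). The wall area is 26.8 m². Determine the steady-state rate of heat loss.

Treating each layer as a thermal resistance in series:
R_brass = L/(kA) = 0.0052/(125×26.8) = 1.552×10^-6 K/W
R_glass-fibre batt = L/(kA) = 0.11/(0.0494×26.8) = 0.08309 K/W
R_common brick = L/(kA) = 0.11/(0.697×26.8) = 0.005889 K/W
R_outer film = 1/(h_o·A) = 1/(22.7×26.8) = 0.001644 K/W
R_total = 0.09062 K/W
Q = ΔT / R_total = 22 / 0.09062

Q ≈ 243 W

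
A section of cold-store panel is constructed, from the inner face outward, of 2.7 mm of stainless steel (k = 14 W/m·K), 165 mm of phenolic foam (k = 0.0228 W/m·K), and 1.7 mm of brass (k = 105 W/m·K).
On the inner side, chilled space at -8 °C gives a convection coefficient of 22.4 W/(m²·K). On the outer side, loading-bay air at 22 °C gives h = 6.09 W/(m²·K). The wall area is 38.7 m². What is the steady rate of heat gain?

Using the resistance-network approach (series):
R_inner film = 1/(h_i·A) = 1/(22.4×38.7) = 0.001154 K/W
R_stainless steel = L/(kA) = 0.0027/(14×38.7) = 4.983×10^-6 K/W
R_phenolic foam = L/(kA) = 0.165/(0.0228×38.7) = 0.187 K/W
R_brass = L/(kA) = 0.0017/(105×38.7) = 4.184×10^-7 K/W
R_outer film = 1/(h_o·A) = 1/(6.09×38.7) = 0.004243 K/W
R_total = 0.1924 K/W
Q = ΔT / R_total = 30 / 0.1924

Q ≈ 156 W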